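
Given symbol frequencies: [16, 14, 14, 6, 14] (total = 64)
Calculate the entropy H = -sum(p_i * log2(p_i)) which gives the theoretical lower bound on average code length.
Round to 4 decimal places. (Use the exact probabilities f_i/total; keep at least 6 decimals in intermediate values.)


Per-symbol terms -p_i * log2(p_i) with p_i = f_i/64:
  p = 16/64 = 0.250000: log2(p) = -2.000000, -p*log2(p) = 0.500000
  p = 14/64 = 0.218750: log2(p) = -2.192645, -p*log2(p) = 0.479641
  p = 14/64 = 0.218750: log2(p) = -2.192645, -p*log2(p) = 0.479641
  p = 6/64 = 0.093750: log2(p) = -3.415037, -p*log2(p) = 0.320160
  p = 14/64 = 0.218750: log2(p) = -2.192645, -p*log2(p) = 0.479641
H = 0.500000 + 0.479641 + 0.479641 + 0.320160 + 0.479641 = 2.259083

H = 2.2591 bits/symbol


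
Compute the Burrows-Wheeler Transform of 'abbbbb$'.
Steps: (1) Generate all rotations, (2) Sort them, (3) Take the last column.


Rotations (sorted):
  0: $abbbbb -> last char: b
  1: abbbbb$ -> last char: $
  2: b$abbbb -> last char: b
  3: bb$abbb -> last char: b
  4: bbb$abb -> last char: b
  5: bbbb$ab -> last char: b
  6: bbbbb$a -> last char: a


BWT = b$bbbba


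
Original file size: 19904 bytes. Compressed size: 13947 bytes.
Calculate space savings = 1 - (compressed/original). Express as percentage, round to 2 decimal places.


ratio = compressed/original = 13947/19904 = 0.700713
savings = 1 - ratio = 1 - 0.700713 = 0.299287
as a percentage: 0.299287 * 100 = 29.93%

Space savings = 1 - 13947/19904 = 29.93%


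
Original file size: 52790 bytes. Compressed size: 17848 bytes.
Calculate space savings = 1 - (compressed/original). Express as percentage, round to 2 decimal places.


ratio = compressed/original = 17848/52790 = 0.338094
savings = 1 - ratio = 1 - 0.338094 = 0.661906
as a percentage: 0.661906 * 100 = 66.19%

Space savings = 1 - 17848/52790 = 66.19%


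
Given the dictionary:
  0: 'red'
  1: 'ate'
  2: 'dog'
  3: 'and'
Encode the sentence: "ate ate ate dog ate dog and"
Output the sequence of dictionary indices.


Look up each word in the dictionary:
  'ate' -> 1
  'ate' -> 1
  'ate' -> 1
  'dog' -> 2
  'ate' -> 1
  'dog' -> 2
  'and' -> 3

Encoded: [1, 1, 1, 2, 1, 2, 3]


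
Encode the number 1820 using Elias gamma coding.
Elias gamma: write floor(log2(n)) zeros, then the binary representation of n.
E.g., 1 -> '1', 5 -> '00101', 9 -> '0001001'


num_bits = floor(log2(1820)) + 1 = 11
leading_zeros = num_bits - 1 = 10
binary(1820) = 11100011100

Elias gamma(1820) = '0000000000' + '11100011100' = 000000000011100011100 (21 bits)


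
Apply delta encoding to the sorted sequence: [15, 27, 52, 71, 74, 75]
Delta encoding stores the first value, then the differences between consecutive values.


First value: 15
Deltas:
  27 - 15 = 12
  52 - 27 = 25
  71 - 52 = 19
  74 - 71 = 3
  75 - 74 = 1


Delta encoded: [15, 12, 25, 19, 3, 1]


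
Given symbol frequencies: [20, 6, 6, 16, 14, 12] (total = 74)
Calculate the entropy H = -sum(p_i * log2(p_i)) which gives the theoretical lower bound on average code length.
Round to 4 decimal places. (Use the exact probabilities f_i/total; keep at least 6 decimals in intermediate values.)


Per-symbol terms -p_i * log2(p_i) with p_i = f_i/74:
  p = 20/74 = 0.270270: log2(p) = -1.887525, -p*log2(p) = 0.510142
  p = 6/74 = 0.081081: log2(p) = -3.624491, -p*log2(p) = 0.293878
  p = 6/74 = 0.081081: log2(p) = -3.624491, -p*log2(p) = 0.293878
  p = 16/74 = 0.216216: log2(p) = -2.209453, -p*log2(p) = 0.477720
  p = 14/74 = 0.189189: log2(p) = -2.402098, -p*log2(p) = 0.454451
  p = 12/74 = 0.162162: log2(p) = -2.624491, -p*log2(p) = 0.425593
H = 0.510142 + 0.293878 + 0.293878 + 0.477720 + 0.454451 + 0.425593 = 2.455662

H = 2.4557 bits/symbol


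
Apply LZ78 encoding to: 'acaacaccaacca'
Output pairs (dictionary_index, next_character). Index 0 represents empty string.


LZ78 encoding steps:
Dictionary: {0: ''}
Step 1: w='' (idx 0), next='a' -> output (0, 'a'), add 'a' as idx 1
Step 2: w='' (idx 0), next='c' -> output (0, 'c'), add 'c' as idx 2
Step 3: w='a' (idx 1), next='a' -> output (1, 'a'), add 'aa' as idx 3
Step 4: w='c' (idx 2), next='a' -> output (2, 'a'), add 'ca' as idx 4
Step 5: w='c' (idx 2), next='c' -> output (2, 'c'), add 'cc' as idx 5
Step 6: w='aa' (idx 3), next='c' -> output (3, 'c'), add 'aac' as idx 6
Step 7: w='ca' (idx 4), end of input -> output (4, '')


Encoded: [(0, 'a'), (0, 'c'), (1, 'a'), (2, 'a'), (2, 'c'), (3, 'c'), (4, '')]


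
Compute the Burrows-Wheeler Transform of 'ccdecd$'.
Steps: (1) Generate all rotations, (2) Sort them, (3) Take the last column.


Rotations (sorted):
  0: $ccdecd -> last char: d
  1: ccdecd$ -> last char: $
  2: cd$ccde -> last char: e
  3: cdecd$c -> last char: c
  4: d$ccdec -> last char: c
  5: decd$cc -> last char: c
  6: ecd$ccd -> last char: d


BWT = d$ecccd


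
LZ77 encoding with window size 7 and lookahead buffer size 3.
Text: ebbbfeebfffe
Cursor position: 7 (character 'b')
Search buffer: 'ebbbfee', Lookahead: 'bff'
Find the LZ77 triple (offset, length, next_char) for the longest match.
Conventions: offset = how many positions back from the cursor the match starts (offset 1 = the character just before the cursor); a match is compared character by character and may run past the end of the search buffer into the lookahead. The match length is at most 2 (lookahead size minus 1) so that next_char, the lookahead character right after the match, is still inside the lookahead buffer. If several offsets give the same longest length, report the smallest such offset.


Try each offset into the search buffer:
  offset=1 (pos 6, char 'e'): match length 0
  offset=2 (pos 5, char 'e'): match length 0
  offset=3 (pos 4, char 'f'): match length 0
  offset=4 (pos 3, char 'b'): match length 2
  offset=5 (pos 2, char 'b'): match length 1
  offset=6 (pos 1, char 'b'): match length 1
  offset=7 (pos 0, char 'e'): match length 0
Longest match has length 2 at offset 4.
next_char = character at position 7 + 2 = 9 -> 'f'

Best match: offset=4, length=2 (matching 'bf' starting at position 3)
LZ77 triple: (4, 2, 'f')


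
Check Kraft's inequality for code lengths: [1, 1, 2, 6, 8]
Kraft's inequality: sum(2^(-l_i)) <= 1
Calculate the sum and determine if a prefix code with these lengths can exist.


Sum = 2^(-1) + 2^(-1) + 2^(-2) + 2^(-6) + 2^(-8)
    = 0.5 + 0.5 + 0.25 + 0.015625 + 0.00390625
    = 325/256 = 1.26953125
Since 1.26953125 > 1, Kraft's inequality is NOT satisfied.
A prefix code with these lengths CANNOT exist.

Kraft sum = 1.26953125. Not satisfied.


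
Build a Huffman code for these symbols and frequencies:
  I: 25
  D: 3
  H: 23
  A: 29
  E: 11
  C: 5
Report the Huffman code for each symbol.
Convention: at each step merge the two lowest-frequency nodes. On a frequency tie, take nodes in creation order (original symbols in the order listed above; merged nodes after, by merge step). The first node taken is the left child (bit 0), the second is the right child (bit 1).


Huffman tree construction:
Step 1: Merge D(3) + C(5) = 8
Step 2: Merge (D+C)(8) + E(11) = 19
Step 3: Merge ((D+C)+E)(19) + H(23) = 42
Step 4: Merge I(25) + A(29) = 54
Step 5: Merge (((D+C)+E)+H)(42) + (I+A)(54) = 96
Read each symbol's code off the tree from the root (left child = 0, right child = 1).

Codes:
  I: 10 (length 2)
  D: 0000 (length 4)
  H: 01 (length 2)
  A: 11 (length 2)
  E: 001 (length 3)
  C: 0001 (length 4)
Average code length: 219/96 = 2.2813 bits/symbol


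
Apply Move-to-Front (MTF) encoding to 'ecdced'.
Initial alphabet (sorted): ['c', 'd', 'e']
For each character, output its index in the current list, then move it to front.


MTF encoding:
'e': index 2 in ['c', 'd', 'e'] -> ['e', 'c', 'd']
'c': index 1 in ['e', 'c', 'd'] -> ['c', 'e', 'd']
'd': index 2 in ['c', 'e', 'd'] -> ['d', 'c', 'e']
'c': index 1 in ['d', 'c', 'e'] -> ['c', 'd', 'e']
'e': index 2 in ['c', 'd', 'e'] -> ['e', 'c', 'd']
'd': index 2 in ['e', 'c', 'd'] -> ['d', 'e', 'c']


Output: [2, 1, 2, 1, 2, 2]


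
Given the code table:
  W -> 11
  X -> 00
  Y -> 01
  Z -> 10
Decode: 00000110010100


Decoding:
00 -> X
00 -> X
01 -> Y
10 -> Z
01 -> Y
01 -> Y
00 -> X


Result: XXYZYYX


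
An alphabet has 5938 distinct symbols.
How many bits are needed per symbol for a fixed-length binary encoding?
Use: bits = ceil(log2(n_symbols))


log2(5938) = 12.5358
Bracket: 2^12 = 4096 < 5938 <= 2^13 = 8192
So ceil(log2(5938)) = 13

bits = ceil(log2(5938)) = ceil(12.5358) = 13 bits


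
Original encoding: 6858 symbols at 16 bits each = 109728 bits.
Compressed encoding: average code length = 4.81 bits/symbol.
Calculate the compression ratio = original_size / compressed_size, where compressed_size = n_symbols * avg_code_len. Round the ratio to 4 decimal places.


original_size = n_symbols * orig_bits = 6858 * 16 = 109728 bits
compressed_size = n_symbols * avg_code_len = 6858 * 4.81 = 32986.98 bits
ratio = original_size / compressed_size = 109728 / 32986.98 = 3.3264

Compression ratio = 3.3264


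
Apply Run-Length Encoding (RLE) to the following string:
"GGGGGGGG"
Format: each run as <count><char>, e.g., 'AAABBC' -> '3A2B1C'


Scanning runs left to right:
  i=0: run of 'G' x 8 -> '8G'

RLE = 8G


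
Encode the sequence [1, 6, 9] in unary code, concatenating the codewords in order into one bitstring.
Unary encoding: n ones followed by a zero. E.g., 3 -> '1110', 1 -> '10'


Encode each number as n ones followed by a terminating 0:
  1 -> 10 (2 bits)
  6 -> 1111110 (7 bits)
  9 -> 1111111110 (10 bits)
Total length = 2 + 7 + 10 = 19 bits.

Unary([1, 6, 9]) = 1011111101111111110 (19 bits)


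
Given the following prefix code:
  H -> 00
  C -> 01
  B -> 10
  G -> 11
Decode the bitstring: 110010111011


Decoding step by step:
Bits 11 -> G
Bits 00 -> H
Bits 10 -> B
Bits 11 -> G
Bits 10 -> B
Bits 11 -> G


Decoded message: GHBGBG


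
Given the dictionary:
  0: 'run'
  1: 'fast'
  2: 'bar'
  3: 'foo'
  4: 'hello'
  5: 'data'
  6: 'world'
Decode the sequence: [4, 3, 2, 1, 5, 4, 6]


Look up each index in the dictionary:
  4 -> 'hello'
  3 -> 'foo'
  2 -> 'bar'
  1 -> 'fast'
  5 -> 'data'
  4 -> 'hello'
  6 -> 'world'

Decoded: "hello foo bar fast data hello world"


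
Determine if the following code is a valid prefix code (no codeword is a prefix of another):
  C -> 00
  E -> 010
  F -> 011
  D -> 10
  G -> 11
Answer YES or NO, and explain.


Checking each pair (does one codeword prefix another?):
  C='00' vs E='010': no prefix
  C='00' vs F='011': no prefix
  C='00' vs D='10': no prefix
  C='00' vs G='11': no prefix
  E='010' vs C='00': no prefix
  E='010' vs F='011': no prefix
  E='010' vs D='10': no prefix
  E='010' vs G='11': no prefix
  F='011' vs C='00': no prefix
  F='011' vs E='010': no prefix
  F='011' vs D='10': no prefix
  F='011' vs G='11': no prefix
  D='10' vs C='00': no prefix
  D='10' vs E='010': no prefix
  D='10' vs F='011': no prefix
  D='10' vs G='11': no prefix
  G='11' vs C='00': no prefix
  G='11' vs E='010': no prefix
  G='11' vs F='011': no prefix
  G='11' vs D='10': no prefix
No violation found over all pairs.

YES -- this is a valid prefix code. No codeword is a prefix of any other codeword.


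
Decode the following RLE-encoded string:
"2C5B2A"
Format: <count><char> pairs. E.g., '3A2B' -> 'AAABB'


Expanding each <count><char> pair:
  2C -> 'CC'
  5B -> 'BBBBB'
  2A -> 'AA'

Decoded = CCBBBBBAA


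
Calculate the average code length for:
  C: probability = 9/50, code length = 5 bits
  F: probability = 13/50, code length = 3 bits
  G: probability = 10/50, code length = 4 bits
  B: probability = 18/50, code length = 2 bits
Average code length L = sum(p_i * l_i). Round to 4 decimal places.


Weighted contributions p_i * l_i:
  C: (9/50) * 5 = 45/50
  F: (13/50) * 3 = 39/50
  G: (10/50) * 4 = 40/50
  B: (18/50) * 2 = 36/50
Sum = (45 + 39 + 40 + 36)/50 = 160/50

L = 160/50 = 3.2000 bits/symbol


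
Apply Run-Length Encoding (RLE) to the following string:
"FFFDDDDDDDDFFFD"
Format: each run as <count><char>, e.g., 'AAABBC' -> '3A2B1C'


Scanning runs left to right:
  i=0: run of 'F' x 3 -> '3F'
  i=3: run of 'D' x 8 -> '8D'
  i=11: run of 'F' x 3 -> '3F'
  i=14: run of 'D' x 1 -> '1D'

RLE = 3F8D3F1D


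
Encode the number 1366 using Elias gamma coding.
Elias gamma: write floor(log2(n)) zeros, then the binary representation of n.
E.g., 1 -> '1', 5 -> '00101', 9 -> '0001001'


num_bits = floor(log2(1366)) + 1 = 11
leading_zeros = num_bits - 1 = 10
binary(1366) = 10101010110

Elias gamma(1366) = '0000000000' + '10101010110' = 000000000010101010110 (21 bits)


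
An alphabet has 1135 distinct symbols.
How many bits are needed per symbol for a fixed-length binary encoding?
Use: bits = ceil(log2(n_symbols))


log2(1135) = 10.1485
Bracket: 2^10 = 1024 < 1135 <= 2^11 = 2048
So ceil(log2(1135)) = 11

bits = ceil(log2(1135)) = ceil(10.1485) = 11 bits


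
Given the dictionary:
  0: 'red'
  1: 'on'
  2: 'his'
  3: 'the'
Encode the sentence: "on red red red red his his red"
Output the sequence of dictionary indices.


Look up each word in the dictionary:
  'on' -> 1
  'red' -> 0
  'red' -> 0
  'red' -> 0
  'red' -> 0
  'his' -> 2
  'his' -> 2
  'red' -> 0

Encoded: [1, 0, 0, 0, 0, 2, 2, 0]


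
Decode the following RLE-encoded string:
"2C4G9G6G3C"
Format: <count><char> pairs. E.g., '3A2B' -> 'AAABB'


Expanding each <count><char> pair:
  2C -> 'CC'
  4G -> 'GGGG'
  9G -> 'GGGGGGGGG'
  6G -> 'GGGGGG'
  3C -> 'CCC'

Decoded = CCGGGGGGGGGGGGGGGGGGGCCC


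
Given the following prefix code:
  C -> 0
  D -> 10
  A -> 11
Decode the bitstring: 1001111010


Decoding step by step:
Bits 10 -> D
Bits 0 -> C
Bits 11 -> A
Bits 11 -> A
Bits 0 -> C
Bits 10 -> D


Decoded message: DCAACD


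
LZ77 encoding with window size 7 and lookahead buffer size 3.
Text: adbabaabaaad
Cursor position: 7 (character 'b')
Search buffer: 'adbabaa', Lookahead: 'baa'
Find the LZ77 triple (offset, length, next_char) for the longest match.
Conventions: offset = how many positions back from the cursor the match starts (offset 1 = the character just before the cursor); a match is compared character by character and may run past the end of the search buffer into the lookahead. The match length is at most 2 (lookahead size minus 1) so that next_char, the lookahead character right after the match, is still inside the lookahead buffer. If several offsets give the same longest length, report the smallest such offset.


Try each offset into the search buffer:
  offset=1 (pos 6, char 'a'): match length 0
  offset=2 (pos 5, char 'a'): match length 0
  offset=3 (pos 4, char 'b'): match length 2
  offset=4 (pos 3, char 'a'): match length 0
  offset=5 (pos 2, char 'b'): match length 2
  offset=6 (pos 1, char 'd'): match length 0
  offset=7 (pos 0, char 'a'): match length 0
Longest match has length 2, found at offsets 3, 5; take the smallest, offset 3.
next_char = character at position 7 + 2 = 9 -> 'a'

Best match: offset=3, length=2 (matching 'ba' starting at position 4)
LZ77 triple: (3, 2, 'a')


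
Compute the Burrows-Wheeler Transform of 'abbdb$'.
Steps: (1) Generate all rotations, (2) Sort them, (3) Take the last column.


Rotations (sorted):
  0: $abbdb -> last char: b
  1: abbdb$ -> last char: $
  2: b$abbd -> last char: d
  3: bbdb$a -> last char: a
  4: bdb$ab -> last char: b
  5: db$abb -> last char: b


BWT = b$dabb


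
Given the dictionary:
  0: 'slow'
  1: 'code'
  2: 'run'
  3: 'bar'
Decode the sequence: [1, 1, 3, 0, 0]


Look up each index in the dictionary:
  1 -> 'code'
  1 -> 'code'
  3 -> 'bar'
  0 -> 'slow'
  0 -> 'slow'

Decoded: "code code bar slow slow"


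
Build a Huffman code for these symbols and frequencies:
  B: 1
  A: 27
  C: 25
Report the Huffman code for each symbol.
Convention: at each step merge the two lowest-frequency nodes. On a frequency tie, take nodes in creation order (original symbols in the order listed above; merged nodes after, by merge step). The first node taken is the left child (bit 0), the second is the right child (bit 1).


Huffman tree construction:
Step 1: Merge B(1) + C(25) = 26
Step 2: Merge (B+C)(26) + A(27) = 53
Read each symbol's code off the tree from the root (left child = 0, right child = 1).

Codes:
  B: 00 (length 2)
  A: 1 (length 1)
  C: 01 (length 2)
Average code length: 79/53 = 1.4906 bits/symbol


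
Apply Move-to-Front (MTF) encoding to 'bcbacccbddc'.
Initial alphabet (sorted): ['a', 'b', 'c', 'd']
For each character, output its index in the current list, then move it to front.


MTF encoding:
'b': index 1 in ['a', 'b', 'c', 'd'] -> ['b', 'a', 'c', 'd']
'c': index 2 in ['b', 'a', 'c', 'd'] -> ['c', 'b', 'a', 'd']
'b': index 1 in ['c', 'b', 'a', 'd'] -> ['b', 'c', 'a', 'd']
'a': index 2 in ['b', 'c', 'a', 'd'] -> ['a', 'b', 'c', 'd']
'c': index 2 in ['a', 'b', 'c', 'd'] -> ['c', 'a', 'b', 'd']
'c': index 0 in ['c', 'a', 'b', 'd'] -> ['c', 'a', 'b', 'd']
'c': index 0 in ['c', 'a', 'b', 'd'] -> ['c', 'a', 'b', 'd']
'b': index 2 in ['c', 'a', 'b', 'd'] -> ['b', 'c', 'a', 'd']
'd': index 3 in ['b', 'c', 'a', 'd'] -> ['d', 'b', 'c', 'a']
'd': index 0 in ['d', 'b', 'c', 'a'] -> ['d', 'b', 'c', 'a']
'c': index 2 in ['d', 'b', 'c', 'a'] -> ['c', 'd', 'b', 'a']


Output: [1, 2, 1, 2, 2, 0, 0, 2, 3, 0, 2]


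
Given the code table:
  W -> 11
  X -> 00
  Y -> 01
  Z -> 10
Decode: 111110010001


Decoding:
11 -> W
11 -> W
10 -> Z
01 -> Y
00 -> X
01 -> Y


Result: WWZYXY


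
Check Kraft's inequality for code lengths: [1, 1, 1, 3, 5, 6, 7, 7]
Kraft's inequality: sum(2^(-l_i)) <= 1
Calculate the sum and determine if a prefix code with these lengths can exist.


Sum = 2^(-1) + 2^(-1) + 2^(-1) + 2^(-3) + 2^(-5) + 2^(-6) + 2^(-7) + 2^(-7)
    = 0.5 + 0.5 + 0.5 + 0.125 + 0.03125 + 0.015625 + 0.0078125 + 0.0078125
    = 216/128 = 1.6875
Since 1.6875 > 1, Kraft's inequality is NOT satisfied.
A prefix code with these lengths CANNOT exist.

Kraft sum = 1.6875. Not satisfied.


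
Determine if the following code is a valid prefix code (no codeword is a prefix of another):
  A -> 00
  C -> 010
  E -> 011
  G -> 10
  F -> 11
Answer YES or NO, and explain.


Checking each pair (does one codeword prefix another?):
  A='00' vs C='010': no prefix
  A='00' vs E='011': no prefix
  A='00' vs G='10': no prefix
  A='00' vs F='11': no prefix
  C='010' vs A='00': no prefix
  C='010' vs E='011': no prefix
  C='010' vs G='10': no prefix
  C='010' vs F='11': no prefix
  E='011' vs A='00': no prefix
  E='011' vs C='010': no prefix
  E='011' vs G='10': no prefix
  E='011' vs F='11': no prefix
  G='10' vs A='00': no prefix
  G='10' vs C='010': no prefix
  G='10' vs E='011': no prefix
  G='10' vs F='11': no prefix
  F='11' vs A='00': no prefix
  F='11' vs C='010': no prefix
  F='11' vs E='011': no prefix
  F='11' vs G='10': no prefix
No violation found over all pairs.

YES -- this is a valid prefix code. No codeword is a prefix of any other codeword.


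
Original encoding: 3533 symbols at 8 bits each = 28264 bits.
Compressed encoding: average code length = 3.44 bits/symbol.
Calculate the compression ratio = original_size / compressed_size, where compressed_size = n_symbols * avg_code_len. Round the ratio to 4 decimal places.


original_size = n_symbols * orig_bits = 3533 * 8 = 28264 bits
compressed_size = n_symbols * avg_code_len = 3533 * 3.44 = 12153.52 bits
ratio = original_size / compressed_size = 28264 / 12153.52 = 2.3256

Compression ratio = 2.3256


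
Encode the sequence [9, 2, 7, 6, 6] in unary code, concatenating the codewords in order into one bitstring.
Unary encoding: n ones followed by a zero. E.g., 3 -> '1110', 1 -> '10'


Encode each number as n ones followed by a terminating 0:
  9 -> 1111111110 (10 bits)
  2 -> 110 (3 bits)
  7 -> 11111110 (8 bits)
  6 -> 1111110 (7 bits)
  6 -> 1111110 (7 bits)
Total length = 10 + 3 + 8 + 7 + 7 = 35 bits.

Unary([9, 2, 7, 6, 6]) = 11111111101101111111011111101111110 (35 bits)


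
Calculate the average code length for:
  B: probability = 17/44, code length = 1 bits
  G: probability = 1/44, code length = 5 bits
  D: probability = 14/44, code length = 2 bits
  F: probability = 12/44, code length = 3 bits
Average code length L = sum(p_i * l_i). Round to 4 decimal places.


Weighted contributions p_i * l_i:
  B: (17/44) * 1 = 17/44
  G: (1/44) * 5 = 5/44
  D: (14/44) * 2 = 28/44
  F: (12/44) * 3 = 36/44
Sum = (17 + 5 + 28 + 36)/44 = 86/44

L = 86/44 = 1.9545 bits/symbol


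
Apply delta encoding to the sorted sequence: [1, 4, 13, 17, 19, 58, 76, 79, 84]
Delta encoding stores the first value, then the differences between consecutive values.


First value: 1
Deltas:
  4 - 1 = 3
  13 - 4 = 9
  17 - 13 = 4
  19 - 17 = 2
  58 - 19 = 39
  76 - 58 = 18
  79 - 76 = 3
  84 - 79 = 5


Delta encoded: [1, 3, 9, 4, 2, 39, 18, 3, 5]


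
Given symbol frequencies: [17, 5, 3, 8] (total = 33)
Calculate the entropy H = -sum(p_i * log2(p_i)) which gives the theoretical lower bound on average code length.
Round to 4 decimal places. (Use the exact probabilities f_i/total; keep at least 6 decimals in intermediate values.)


Per-symbol terms -p_i * log2(p_i) with p_i = f_i/33:
  p = 17/33 = 0.515152: log2(p) = -0.956931, -p*log2(p) = 0.492965
  p = 5/33 = 0.151515: log2(p) = -2.722466, -p*log2(p) = 0.412495
  p = 3/33 = 0.090909: log2(p) = -3.459432, -p*log2(p) = 0.314494
  p = 8/33 = 0.242424: log2(p) = -2.044394, -p*log2(p) = 0.495611
H = 0.492965 + 0.412495 + 0.314494 + 0.495611 = 1.715565

H = 1.7156 bits/symbol


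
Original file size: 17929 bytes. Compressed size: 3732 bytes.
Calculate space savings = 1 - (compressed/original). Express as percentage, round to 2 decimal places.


ratio = compressed/original = 3732/17929 = 0.208154
savings = 1 - ratio = 1 - 0.208154 = 0.791846
as a percentage: 0.791846 * 100 = 79.18%

Space savings = 1 - 3732/17929 = 79.18%


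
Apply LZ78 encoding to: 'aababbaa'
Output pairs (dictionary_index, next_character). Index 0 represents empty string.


LZ78 encoding steps:
Dictionary: {0: ''}
Step 1: w='' (idx 0), next='a' -> output (0, 'a'), add 'a' as idx 1
Step 2: w='a' (idx 1), next='b' -> output (1, 'b'), add 'ab' as idx 2
Step 3: w='ab' (idx 2), next='b' -> output (2, 'b'), add 'abb' as idx 3
Step 4: w='a' (idx 1), next='a' -> output (1, 'a'), add 'aa' as idx 4


Encoded: [(0, 'a'), (1, 'b'), (2, 'b'), (1, 'a')]


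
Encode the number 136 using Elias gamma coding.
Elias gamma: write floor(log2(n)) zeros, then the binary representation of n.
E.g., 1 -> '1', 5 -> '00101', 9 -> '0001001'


num_bits = floor(log2(136)) + 1 = 8
leading_zeros = num_bits - 1 = 7
binary(136) = 10001000

Elias gamma(136) = '0000000' + '10001000' = 000000010001000 (15 bits)


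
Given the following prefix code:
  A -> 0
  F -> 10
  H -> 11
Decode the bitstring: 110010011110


Decoding step by step:
Bits 11 -> H
Bits 0 -> A
Bits 0 -> A
Bits 10 -> F
Bits 0 -> A
Bits 11 -> H
Bits 11 -> H
Bits 0 -> A


Decoded message: HAAFAHHA


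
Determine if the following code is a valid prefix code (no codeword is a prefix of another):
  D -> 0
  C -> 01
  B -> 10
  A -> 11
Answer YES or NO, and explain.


Checking each pair (does one codeword prefix another?):
  D='0' vs C='01': prefix -- VIOLATION

NO -- this is NOT a valid prefix code. D (0) is a prefix of C (01).


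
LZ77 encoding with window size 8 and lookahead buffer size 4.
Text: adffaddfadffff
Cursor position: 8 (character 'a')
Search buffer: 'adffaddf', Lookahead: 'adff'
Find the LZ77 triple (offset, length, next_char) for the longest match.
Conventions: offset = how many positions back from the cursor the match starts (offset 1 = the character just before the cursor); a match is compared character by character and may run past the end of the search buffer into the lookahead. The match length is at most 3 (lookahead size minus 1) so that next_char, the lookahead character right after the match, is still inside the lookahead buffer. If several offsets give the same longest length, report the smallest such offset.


Try each offset into the search buffer:
  offset=1 (pos 7, char 'f'): match length 0
  offset=2 (pos 6, char 'd'): match length 0
  offset=3 (pos 5, char 'd'): match length 0
  offset=4 (pos 4, char 'a'): match length 2
  offset=5 (pos 3, char 'f'): match length 0
  offset=6 (pos 2, char 'f'): match length 0
  offset=7 (pos 1, char 'd'): match length 0
  offset=8 (pos 0, char 'a'): match length 3
Longest match has length 3 at offset 8.
next_char = character at position 8 + 3 = 11 -> 'f'

Best match: offset=8, length=3 (matching 'adf' starting at position 0)
LZ77 triple: (8, 3, 'f')


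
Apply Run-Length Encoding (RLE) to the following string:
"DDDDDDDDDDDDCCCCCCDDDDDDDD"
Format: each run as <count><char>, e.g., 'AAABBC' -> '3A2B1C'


Scanning runs left to right:
  i=0: run of 'D' x 12 -> '12D'
  i=12: run of 'C' x 6 -> '6C'
  i=18: run of 'D' x 8 -> '8D'

RLE = 12D6C8D


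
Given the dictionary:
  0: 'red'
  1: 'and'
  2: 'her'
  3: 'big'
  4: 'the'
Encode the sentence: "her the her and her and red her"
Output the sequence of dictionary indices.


Look up each word in the dictionary:
  'her' -> 2
  'the' -> 4
  'her' -> 2
  'and' -> 1
  'her' -> 2
  'and' -> 1
  'red' -> 0
  'her' -> 2

Encoded: [2, 4, 2, 1, 2, 1, 0, 2]


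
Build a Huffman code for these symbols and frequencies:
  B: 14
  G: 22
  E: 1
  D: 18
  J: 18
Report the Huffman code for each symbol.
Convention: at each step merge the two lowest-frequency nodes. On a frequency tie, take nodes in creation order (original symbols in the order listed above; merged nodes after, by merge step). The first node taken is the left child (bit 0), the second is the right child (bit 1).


Huffman tree construction:
Step 1: Merge E(1) + B(14) = 15
Step 2: Merge (E+B)(15) + D(18) = 33
Step 3: Merge J(18) + G(22) = 40
Step 4: Merge ((E+B)+D)(33) + (J+G)(40) = 73
Read each symbol's code off the tree from the root (left child = 0, right child = 1).

Codes:
  B: 001 (length 3)
  G: 11 (length 2)
  E: 000 (length 3)
  D: 01 (length 2)
  J: 10 (length 2)
Average code length: 161/73 = 2.2055 bits/symbol


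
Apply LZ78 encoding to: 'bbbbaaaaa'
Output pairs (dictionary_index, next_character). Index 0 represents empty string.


LZ78 encoding steps:
Dictionary: {0: ''}
Step 1: w='' (idx 0), next='b' -> output (0, 'b'), add 'b' as idx 1
Step 2: w='b' (idx 1), next='b' -> output (1, 'b'), add 'bb' as idx 2
Step 3: w='b' (idx 1), next='a' -> output (1, 'a'), add 'ba' as idx 3
Step 4: w='' (idx 0), next='a' -> output (0, 'a'), add 'a' as idx 4
Step 5: w='a' (idx 4), next='a' -> output (4, 'a'), add 'aa' as idx 5
Step 6: w='a' (idx 4), end of input -> output (4, '')


Encoded: [(0, 'b'), (1, 'b'), (1, 'a'), (0, 'a'), (4, 'a'), (4, '')]


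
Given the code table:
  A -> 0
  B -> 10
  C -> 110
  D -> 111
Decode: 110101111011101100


Decoding:
110 -> C
10 -> B
111 -> D
10 -> B
111 -> D
0 -> A
110 -> C
0 -> A


Result: CBDBDACA


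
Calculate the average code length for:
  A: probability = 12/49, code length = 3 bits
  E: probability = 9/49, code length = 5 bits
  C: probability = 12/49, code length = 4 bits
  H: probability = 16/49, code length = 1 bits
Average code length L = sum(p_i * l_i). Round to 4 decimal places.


Weighted contributions p_i * l_i:
  A: (12/49) * 3 = 36/49
  E: (9/49) * 5 = 45/49
  C: (12/49) * 4 = 48/49
  H: (16/49) * 1 = 16/49
Sum = (36 + 45 + 48 + 16)/49 = 145/49

L = 145/49 = 2.9592 bits/symbol


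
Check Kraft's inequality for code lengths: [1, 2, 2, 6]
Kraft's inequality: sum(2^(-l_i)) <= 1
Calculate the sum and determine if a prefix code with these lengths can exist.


Sum = 2^(-1) + 2^(-2) + 2^(-2) + 2^(-6)
    = 0.5 + 0.25 + 0.25 + 0.015625
    = 65/64 = 1.015625
Since 1.015625 > 1, Kraft's inequality is NOT satisfied.
A prefix code with these lengths CANNOT exist.

Kraft sum = 1.015625. Not satisfied.


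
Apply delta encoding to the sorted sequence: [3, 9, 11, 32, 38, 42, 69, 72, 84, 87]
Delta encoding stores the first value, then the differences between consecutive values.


First value: 3
Deltas:
  9 - 3 = 6
  11 - 9 = 2
  32 - 11 = 21
  38 - 32 = 6
  42 - 38 = 4
  69 - 42 = 27
  72 - 69 = 3
  84 - 72 = 12
  87 - 84 = 3


Delta encoded: [3, 6, 2, 21, 6, 4, 27, 3, 12, 3]


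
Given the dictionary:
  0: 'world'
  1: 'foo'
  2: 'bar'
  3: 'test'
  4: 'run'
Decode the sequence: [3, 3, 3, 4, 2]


Look up each index in the dictionary:
  3 -> 'test'
  3 -> 'test'
  3 -> 'test'
  4 -> 'run'
  2 -> 'bar'

Decoded: "test test test run bar"


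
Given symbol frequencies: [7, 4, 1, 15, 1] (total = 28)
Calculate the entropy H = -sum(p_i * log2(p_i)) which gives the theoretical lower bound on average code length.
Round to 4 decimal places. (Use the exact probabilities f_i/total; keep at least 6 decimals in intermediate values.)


Per-symbol terms -p_i * log2(p_i) with p_i = f_i/28:
  p = 7/28 = 0.250000: log2(p) = -2.000000, -p*log2(p) = 0.500000
  p = 4/28 = 0.142857: log2(p) = -2.807355, -p*log2(p) = 0.401051
  p = 1/28 = 0.035714: log2(p) = -4.807355, -p*log2(p) = 0.171691
  p = 15/28 = 0.535714: log2(p) = -0.900464, -p*log2(p) = 0.482392
  p = 1/28 = 0.035714: log2(p) = -4.807355, -p*log2(p) = 0.171691
H = 0.500000 + 0.401051 + 0.171691 + 0.482392 + 0.171691 = 1.726825

H = 1.7268 bits/symbol


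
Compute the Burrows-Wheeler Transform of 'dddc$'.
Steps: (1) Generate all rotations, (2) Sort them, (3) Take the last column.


Rotations (sorted):
  0: $dddc -> last char: c
  1: c$ddd -> last char: d
  2: dc$dd -> last char: d
  3: ddc$d -> last char: d
  4: dddc$ -> last char: $


BWT = cddd$


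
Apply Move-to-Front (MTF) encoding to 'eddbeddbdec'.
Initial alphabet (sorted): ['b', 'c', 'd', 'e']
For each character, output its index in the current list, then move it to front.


MTF encoding:
'e': index 3 in ['b', 'c', 'd', 'e'] -> ['e', 'b', 'c', 'd']
'd': index 3 in ['e', 'b', 'c', 'd'] -> ['d', 'e', 'b', 'c']
'd': index 0 in ['d', 'e', 'b', 'c'] -> ['d', 'e', 'b', 'c']
'b': index 2 in ['d', 'e', 'b', 'c'] -> ['b', 'd', 'e', 'c']
'e': index 2 in ['b', 'd', 'e', 'c'] -> ['e', 'b', 'd', 'c']
'd': index 2 in ['e', 'b', 'd', 'c'] -> ['d', 'e', 'b', 'c']
'd': index 0 in ['d', 'e', 'b', 'c'] -> ['d', 'e', 'b', 'c']
'b': index 2 in ['d', 'e', 'b', 'c'] -> ['b', 'd', 'e', 'c']
'd': index 1 in ['b', 'd', 'e', 'c'] -> ['d', 'b', 'e', 'c']
'e': index 2 in ['d', 'b', 'e', 'c'] -> ['e', 'd', 'b', 'c']
'c': index 3 in ['e', 'd', 'b', 'c'] -> ['c', 'e', 'd', 'b']


Output: [3, 3, 0, 2, 2, 2, 0, 2, 1, 2, 3]


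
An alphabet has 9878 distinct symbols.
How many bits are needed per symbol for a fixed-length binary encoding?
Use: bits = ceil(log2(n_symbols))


log2(9878) = 13.27
Bracket: 2^13 = 8192 < 9878 <= 2^14 = 16384
So ceil(log2(9878)) = 14

bits = ceil(log2(9878)) = ceil(13.27) = 14 bits


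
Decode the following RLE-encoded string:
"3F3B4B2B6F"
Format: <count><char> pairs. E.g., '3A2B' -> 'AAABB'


Expanding each <count><char> pair:
  3F -> 'FFF'
  3B -> 'BBB'
  4B -> 'BBBB'
  2B -> 'BB'
  6F -> 'FFFFFF'

Decoded = FFFBBBBBBBBBFFFFFF


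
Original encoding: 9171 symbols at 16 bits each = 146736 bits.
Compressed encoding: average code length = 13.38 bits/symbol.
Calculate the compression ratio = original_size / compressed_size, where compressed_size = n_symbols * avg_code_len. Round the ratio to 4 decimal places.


original_size = n_symbols * orig_bits = 9171 * 16 = 146736 bits
compressed_size = n_symbols * avg_code_len = 9171 * 13.38 = 122707.98 bits
ratio = original_size / compressed_size = 146736 / 122707.98 = 1.1958

Compression ratio = 1.1958


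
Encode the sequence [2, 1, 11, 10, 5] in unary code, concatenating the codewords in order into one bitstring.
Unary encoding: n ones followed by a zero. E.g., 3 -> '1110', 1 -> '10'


Encode each number as n ones followed by a terminating 0:
  2 -> 110 (3 bits)
  1 -> 10 (2 bits)
  11 -> 111111111110 (12 bits)
  10 -> 11111111110 (11 bits)
  5 -> 111110 (6 bits)
Total length = 3 + 2 + 12 + 11 + 6 = 34 bits.

Unary([2, 1, 11, 10, 5]) = 1101011111111111011111111110111110 (34 bits)


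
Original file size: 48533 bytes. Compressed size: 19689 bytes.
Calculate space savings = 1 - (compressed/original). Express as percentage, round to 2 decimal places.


ratio = compressed/original = 19689/48533 = 0.405683
savings = 1 - ratio = 1 - 0.405683 = 0.594317
as a percentage: 0.594317 * 100 = 59.43%

Space savings = 1 - 19689/48533 = 59.43%


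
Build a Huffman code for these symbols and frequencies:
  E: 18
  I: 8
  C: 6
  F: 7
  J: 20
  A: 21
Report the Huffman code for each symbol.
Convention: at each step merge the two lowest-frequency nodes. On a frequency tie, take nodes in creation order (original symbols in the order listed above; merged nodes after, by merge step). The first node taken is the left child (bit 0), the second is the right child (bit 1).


Huffman tree construction:
Step 1: Merge C(6) + F(7) = 13
Step 2: Merge I(8) + (C+F)(13) = 21
Step 3: Merge E(18) + J(20) = 38
Step 4: Merge A(21) + (I+(C+F))(21) = 42
Step 5: Merge (E+J)(38) + (A+(I+(C+F)))(42) = 80
Read each symbol's code off the tree from the root (left child = 0, right child = 1).

Codes:
  E: 00 (length 2)
  I: 110 (length 3)
  C: 1110 (length 4)
  F: 1111 (length 4)
  J: 01 (length 2)
  A: 10 (length 2)
Average code length: 194/80 = 2.4250 bits/symbol


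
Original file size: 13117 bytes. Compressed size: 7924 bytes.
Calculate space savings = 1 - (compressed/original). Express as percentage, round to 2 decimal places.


ratio = compressed/original = 7924/13117 = 0.604102
savings = 1 - ratio = 1 - 0.604102 = 0.395898
as a percentage: 0.395898 * 100 = 39.59%

Space savings = 1 - 7924/13117 = 39.59%


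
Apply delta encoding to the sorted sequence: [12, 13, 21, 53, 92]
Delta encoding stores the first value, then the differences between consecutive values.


First value: 12
Deltas:
  13 - 12 = 1
  21 - 13 = 8
  53 - 21 = 32
  92 - 53 = 39


Delta encoded: [12, 1, 8, 32, 39]


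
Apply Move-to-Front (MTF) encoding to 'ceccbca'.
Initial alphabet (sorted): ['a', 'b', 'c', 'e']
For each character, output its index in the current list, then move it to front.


MTF encoding:
'c': index 2 in ['a', 'b', 'c', 'e'] -> ['c', 'a', 'b', 'e']
'e': index 3 in ['c', 'a', 'b', 'e'] -> ['e', 'c', 'a', 'b']
'c': index 1 in ['e', 'c', 'a', 'b'] -> ['c', 'e', 'a', 'b']
'c': index 0 in ['c', 'e', 'a', 'b'] -> ['c', 'e', 'a', 'b']
'b': index 3 in ['c', 'e', 'a', 'b'] -> ['b', 'c', 'e', 'a']
'c': index 1 in ['b', 'c', 'e', 'a'] -> ['c', 'b', 'e', 'a']
'a': index 3 in ['c', 'b', 'e', 'a'] -> ['a', 'c', 'b', 'e']


Output: [2, 3, 1, 0, 3, 1, 3]


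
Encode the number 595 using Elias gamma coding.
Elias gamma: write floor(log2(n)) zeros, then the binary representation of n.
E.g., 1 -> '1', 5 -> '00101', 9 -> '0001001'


num_bits = floor(log2(595)) + 1 = 10
leading_zeros = num_bits - 1 = 9
binary(595) = 1001010011

Elias gamma(595) = '000000000' + '1001010011' = 0000000001001010011 (19 bits)


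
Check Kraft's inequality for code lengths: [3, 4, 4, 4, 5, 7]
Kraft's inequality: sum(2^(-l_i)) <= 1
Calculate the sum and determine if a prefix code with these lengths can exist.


Sum = 2^(-3) + 2^(-4) + 2^(-4) + 2^(-4) + 2^(-5) + 2^(-7)
    = 0.125 + 0.0625 + 0.0625 + 0.0625 + 0.03125 + 0.0078125
    = 45/128 = 0.3515625
Since 0.3515625 <= 1, Kraft's inequality IS satisfied.
A prefix code with these lengths CAN exist.

Kraft sum = 0.3515625. Satisfied.


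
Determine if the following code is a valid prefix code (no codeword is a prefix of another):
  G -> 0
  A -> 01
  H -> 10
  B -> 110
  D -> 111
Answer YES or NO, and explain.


Checking each pair (does one codeword prefix another?):
  G='0' vs A='01': prefix -- VIOLATION

NO -- this is NOT a valid prefix code. G (0) is a prefix of A (01).


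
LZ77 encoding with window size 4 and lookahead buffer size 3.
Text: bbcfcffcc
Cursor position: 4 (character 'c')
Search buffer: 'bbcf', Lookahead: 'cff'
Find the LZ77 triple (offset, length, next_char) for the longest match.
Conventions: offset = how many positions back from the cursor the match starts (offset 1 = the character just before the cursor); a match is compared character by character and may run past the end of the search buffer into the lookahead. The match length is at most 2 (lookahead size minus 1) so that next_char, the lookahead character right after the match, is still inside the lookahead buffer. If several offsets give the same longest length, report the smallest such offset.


Try each offset into the search buffer:
  offset=1 (pos 3, char 'f'): match length 0
  offset=2 (pos 2, char 'c'): match length 2
  offset=3 (pos 1, char 'b'): match length 0
  offset=4 (pos 0, char 'b'): match length 0
Longest match has length 2 at offset 2.
next_char = character at position 4 + 2 = 6 -> 'f'

Best match: offset=2, length=2 (matching 'cf' starting at position 2)
LZ77 triple: (2, 2, 'f')


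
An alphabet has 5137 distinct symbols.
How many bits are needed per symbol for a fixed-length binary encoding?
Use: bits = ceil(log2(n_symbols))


log2(5137) = 12.3267
Bracket: 2^12 = 4096 < 5137 <= 2^13 = 8192
So ceil(log2(5137)) = 13

bits = ceil(log2(5137)) = ceil(12.3267) = 13 bits


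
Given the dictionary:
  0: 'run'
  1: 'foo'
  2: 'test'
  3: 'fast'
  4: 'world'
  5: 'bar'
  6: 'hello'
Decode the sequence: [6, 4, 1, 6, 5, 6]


Look up each index in the dictionary:
  6 -> 'hello'
  4 -> 'world'
  1 -> 'foo'
  6 -> 'hello'
  5 -> 'bar'
  6 -> 'hello'

Decoded: "hello world foo hello bar hello"


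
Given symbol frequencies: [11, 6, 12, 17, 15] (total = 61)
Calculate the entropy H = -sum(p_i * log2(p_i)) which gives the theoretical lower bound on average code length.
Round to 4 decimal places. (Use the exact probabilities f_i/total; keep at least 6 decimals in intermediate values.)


Per-symbol terms -p_i * log2(p_i) with p_i = f_i/61:
  p = 11/61 = 0.180328: log2(p) = -2.471306, -p*log2(p) = 0.445645
  p = 6/61 = 0.098361: log2(p) = -3.345775, -p*log2(p) = 0.329093
  p = 12/61 = 0.196721: log2(p) = -2.345775, -p*log2(p) = 0.461464
  p = 17/61 = 0.278689: log2(p) = -1.843274, -p*log2(p) = 0.513699
  p = 15/61 = 0.245902: log2(p) = -2.023847, -p*log2(p) = 0.497667
H = 0.445645 + 0.329093 + 0.461464 + 0.513699 + 0.497667 = 2.247568

H = 2.2476 bits/symbol


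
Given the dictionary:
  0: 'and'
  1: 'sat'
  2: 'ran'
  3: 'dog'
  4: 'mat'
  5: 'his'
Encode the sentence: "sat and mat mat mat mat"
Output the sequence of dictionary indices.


Look up each word in the dictionary:
  'sat' -> 1
  'and' -> 0
  'mat' -> 4
  'mat' -> 4
  'mat' -> 4
  'mat' -> 4

Encoded: [1, 0, 4, 4, 4, 4]


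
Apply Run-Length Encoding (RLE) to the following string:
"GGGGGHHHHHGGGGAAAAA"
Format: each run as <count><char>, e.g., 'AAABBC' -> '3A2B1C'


Scanning runs left to right:
  i=0: run of 'G' x 5 -> '5G'
  i=5: run of 'H' x 5 -> '5H'
  i=10: run of 'G' x 4 -> '4G'
  i=14: run of 'A' x 5 -> '5A'

RLE = 5G5H4G5A


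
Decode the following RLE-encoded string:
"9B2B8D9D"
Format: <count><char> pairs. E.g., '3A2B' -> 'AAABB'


Expanding each <count><char> pair:
  9B -> 'BBBBBBBBB'
  2B -> 'BB'
  8D -> 'DDDDDDDD'
  9D -> 'DDDDDDDDD'

Decoded = BBBBBBBBBBBDDDDDDDDDDDDDDDDD


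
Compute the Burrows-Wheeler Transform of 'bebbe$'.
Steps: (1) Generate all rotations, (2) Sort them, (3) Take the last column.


Rotations (sorted):
  0: $bebbe -> last char: e
  1: bbe$be -> last char: e
  2: be$beb -> last char: b
  3: bebbe$ -> last char: $
  4: e$bebb -> last char: b
  5: ebbe$b -> last char: b


BWT = eeb$bb


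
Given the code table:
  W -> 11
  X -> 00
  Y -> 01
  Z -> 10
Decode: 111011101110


Decoding:
11 -> W
10 -> Z
11 -> W
10 -> Z
11 -> W
10 -> Z


Result: WZWZWZ


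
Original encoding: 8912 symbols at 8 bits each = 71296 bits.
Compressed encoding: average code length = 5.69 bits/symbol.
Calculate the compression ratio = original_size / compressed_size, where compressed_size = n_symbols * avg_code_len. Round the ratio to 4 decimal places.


original_size = n_symbols * orig_bits = 8912 * 8 = 71296 bits
compressed_size = n_symbols * avg_code_len = 8912 * 5.69 = 50709.28 bits
ratio = original_size / compressed_size = 71296 / 50709.28 = 1.406

Compression ratio = 1.406
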